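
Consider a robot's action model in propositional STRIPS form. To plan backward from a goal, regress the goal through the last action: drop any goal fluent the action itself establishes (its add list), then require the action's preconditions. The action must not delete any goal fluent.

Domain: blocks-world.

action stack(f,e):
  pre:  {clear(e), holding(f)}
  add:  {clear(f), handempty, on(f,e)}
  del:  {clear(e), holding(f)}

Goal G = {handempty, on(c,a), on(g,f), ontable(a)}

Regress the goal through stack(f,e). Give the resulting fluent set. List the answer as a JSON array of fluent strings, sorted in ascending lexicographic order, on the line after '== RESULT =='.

Compute (G \ add) ∪ pre:
  G ∩ del = {}  (empty — regression defined)
  G \ add = {handempty, on(c,a), on(g,f), ontable(a)} \ {clear(f), handempty, on(f,e)} = {on(c,a), on(g,f), ontable(a)}
  ∪ pre   = {on(c,a), on(g,f), ontable(a)} ∪ {clear(e), holding(f)}
          = {clear(e), holding(f), on(c,a), on(g,f), ontable(a)}

== RESULT ==
["clear(e)", "holding(f)", "on(c,a)", "on(g,f)", "ontable(a)"]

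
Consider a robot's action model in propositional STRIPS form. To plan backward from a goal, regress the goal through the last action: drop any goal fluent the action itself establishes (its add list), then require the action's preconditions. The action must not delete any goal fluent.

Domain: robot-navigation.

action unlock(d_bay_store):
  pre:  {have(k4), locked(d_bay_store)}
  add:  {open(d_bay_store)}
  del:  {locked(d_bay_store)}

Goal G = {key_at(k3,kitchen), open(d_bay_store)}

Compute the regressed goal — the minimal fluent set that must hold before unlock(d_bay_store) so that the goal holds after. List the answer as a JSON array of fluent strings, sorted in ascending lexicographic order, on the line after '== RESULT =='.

Regress:
  G ∩ del = {}  (empty — regression defined)
  G \ add = {key_at(k3,kitchen), open(d_bay_store)} \ {open(d_bay_store)} = {key_at(k3,kitchen)}
  ∪ pre   = {key_at(k3,kitchen)} ∪ {have(k4), locked(d_bay_store)}
          = {have(k4), key_at(k3,kitchen), locked(d_bay_store)}

== RESULT ==
["have(k4)", "key_at(k3,kitchen)", "locked(d_bay_store)"]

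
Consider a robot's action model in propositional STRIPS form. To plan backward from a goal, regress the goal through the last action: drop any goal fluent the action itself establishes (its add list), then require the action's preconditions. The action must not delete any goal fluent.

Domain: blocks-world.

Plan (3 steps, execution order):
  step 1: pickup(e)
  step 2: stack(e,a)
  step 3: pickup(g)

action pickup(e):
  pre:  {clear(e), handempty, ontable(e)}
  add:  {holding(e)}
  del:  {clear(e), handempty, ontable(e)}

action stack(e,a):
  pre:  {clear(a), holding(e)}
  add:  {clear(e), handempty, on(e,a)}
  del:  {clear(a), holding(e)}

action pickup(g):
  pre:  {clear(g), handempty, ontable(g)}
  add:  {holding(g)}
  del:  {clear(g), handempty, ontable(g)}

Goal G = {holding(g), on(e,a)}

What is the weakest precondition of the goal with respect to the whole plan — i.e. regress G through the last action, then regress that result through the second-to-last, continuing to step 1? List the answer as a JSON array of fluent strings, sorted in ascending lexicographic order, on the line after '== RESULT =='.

Regress step by step:
  through step 3 (pickup(g)): drop {holding(g)}, keep {on(e,a)}, require {clear(g), handempty, ontable(g)}
    → {clear(g), handempty, on(e,a), ontable(g)}
  through step 2 (stack(e,a)): drop {handempty, on(e,a)}, keep {clear(g), ontable(g)}, require {clear(a), holding(e)}
    → {clear(a), clear(g), holding(e), ontable(g)}
  through step 1 (pickup(e)): drop {holding(e)}, keep {clear(a), clear(g), ontable(g)}, require {clear(e), handempty, ontable(e)}
    → {clear(a), clear(e), clear(g), handempty, ontable(e), ontable(g)}

== RESULT ==
["clear(a)", "clear(e)", "clear(g)", "handempty", "ontable(e)", "ontable(g)"]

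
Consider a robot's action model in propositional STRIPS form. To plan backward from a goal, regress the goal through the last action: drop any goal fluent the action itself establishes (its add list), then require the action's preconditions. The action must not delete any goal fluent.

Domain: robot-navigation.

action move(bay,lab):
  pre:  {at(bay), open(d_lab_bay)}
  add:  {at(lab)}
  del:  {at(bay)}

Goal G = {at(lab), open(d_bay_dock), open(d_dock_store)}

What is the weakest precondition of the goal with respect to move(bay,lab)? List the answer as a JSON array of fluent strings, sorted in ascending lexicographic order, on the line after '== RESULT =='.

Compute (G \ add) ∪ pre:
  G ∩ del = {}  (empty — regression defined)
  G \ add = {at(lab), open(d_bay_dock), open(d_dock_store)} \ {at(lab)} = {open(d_bay_dock), open(d_dock_store)}
  ∪ pre   = {open(d_bay_dock), open(d_dock_store)} ∪ {at(bay), open(d_lab_bay)}
          = {at(bay), open(d_bay_dock), open(d_dock_store), open(d_lab_bay)}

== RESULT ==
["at(bay)", "open(d_bay_dock)", "open(d_dock_store)", "open(d_lab_bay)"]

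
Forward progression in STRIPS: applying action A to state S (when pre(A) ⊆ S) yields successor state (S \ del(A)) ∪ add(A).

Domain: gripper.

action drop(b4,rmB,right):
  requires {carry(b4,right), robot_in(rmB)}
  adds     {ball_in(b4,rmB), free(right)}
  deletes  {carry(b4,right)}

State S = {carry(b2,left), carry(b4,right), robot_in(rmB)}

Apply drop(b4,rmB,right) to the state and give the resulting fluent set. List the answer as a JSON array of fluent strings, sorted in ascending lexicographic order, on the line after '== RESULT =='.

Progress:
  pre ⊆ S: {carry(b4,right), robot_in(rmB)} ⊆ S  — applicable
  S \ del = {carry(b2,left), robot_in(rmB)}
  ∪ add   = {ball_in(b4,rmB), carry(b2,left), free(right), robot_in(rmB)}

== RESULT ==
["ball_in(b4,rmB)", "carry(b2,left)", "free(right)", "robot_in(rmB)"]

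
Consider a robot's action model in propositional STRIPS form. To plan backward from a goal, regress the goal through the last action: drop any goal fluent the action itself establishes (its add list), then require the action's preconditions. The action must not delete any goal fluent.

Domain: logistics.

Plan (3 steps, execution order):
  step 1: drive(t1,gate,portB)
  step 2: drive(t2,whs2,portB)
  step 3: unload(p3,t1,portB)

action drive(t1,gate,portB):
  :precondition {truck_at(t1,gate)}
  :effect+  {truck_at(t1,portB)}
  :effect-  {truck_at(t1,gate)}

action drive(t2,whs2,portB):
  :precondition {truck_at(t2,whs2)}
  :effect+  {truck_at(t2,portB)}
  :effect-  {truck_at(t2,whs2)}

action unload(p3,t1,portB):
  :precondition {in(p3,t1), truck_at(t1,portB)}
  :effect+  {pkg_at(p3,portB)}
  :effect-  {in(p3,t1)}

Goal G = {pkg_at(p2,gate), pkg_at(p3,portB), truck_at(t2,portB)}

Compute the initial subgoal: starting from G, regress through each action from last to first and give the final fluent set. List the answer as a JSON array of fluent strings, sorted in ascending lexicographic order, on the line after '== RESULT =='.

Work backward from the goal:
  through step 3 (unload(p3,t1,portB)): drop {pkg_at(p3,portB)}, keep {pkg_at(p2,gate), truck_at(t2,portB)}, require {in(p3,t1), truck_at(t1,portB)}
    → {in(p3,t1), pkg_at(p2,gate), truck_at(t1,portB), truck_at(t2,portB)}
  through step 2 (drive(t2,whs2,portB)): drop {truck_at(t2,portB)}, keep {in(p3,t1), pkg_at(p2,gate), truck_at(t1,portB)}, require {truck_at(t2,whs2)}
    → {in(p3,t1), pkg_at(p2,gate), truck_at(t1,portB), truck_at(t2,whs2)}
  through step 1 (drive(t1,gate,portB)): drop {truck_at(t1,portB)}, keep {in(p3,t1), pkg_at(p2,gate), truck_at(t2,whs2)}, require {truck_at(t1,gate)}
    → {in(p3,t1), pkg_at(p2,gate), truck_at(t1,gate), truck_at(t2,whs2)}

== RESULT ==
["in(p3,t1)", "pkg_at(p2,gate)", "truck_at(t1,gate)", "truck_at(t2,whs2)"]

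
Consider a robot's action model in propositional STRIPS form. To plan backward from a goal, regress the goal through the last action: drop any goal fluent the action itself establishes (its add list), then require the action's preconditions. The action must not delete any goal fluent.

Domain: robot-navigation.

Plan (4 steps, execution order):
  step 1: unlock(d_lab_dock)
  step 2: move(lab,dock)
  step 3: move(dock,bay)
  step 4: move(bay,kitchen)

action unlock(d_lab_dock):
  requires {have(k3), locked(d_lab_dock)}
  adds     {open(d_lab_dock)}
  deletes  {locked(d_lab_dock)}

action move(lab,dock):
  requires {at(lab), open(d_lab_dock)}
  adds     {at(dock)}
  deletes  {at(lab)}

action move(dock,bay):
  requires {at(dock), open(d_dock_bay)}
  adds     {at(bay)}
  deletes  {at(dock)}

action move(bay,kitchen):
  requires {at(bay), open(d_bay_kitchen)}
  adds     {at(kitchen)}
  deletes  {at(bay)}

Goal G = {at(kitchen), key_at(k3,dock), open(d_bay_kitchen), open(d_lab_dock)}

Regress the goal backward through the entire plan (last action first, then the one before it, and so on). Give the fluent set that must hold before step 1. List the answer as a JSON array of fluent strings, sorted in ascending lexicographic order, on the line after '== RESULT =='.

Work backward from the goal:
  through step 4 (move(bay,kitchen)): drop {at(kitchen)}, keep {key_at(k3,dock), open(d_bay_kitchen), open(d_lab_dock)}, require {at(bay), open(d_bay_kitchen)}
    → {at(bay), key_at(k3,dock), open(d_bay_kitchen), open(d_lab_dock)}
  through step 3 (move(dock,bay)): drop {at(bay)}, keep {key_at(k3,dock), open(d_bay_kitchen), open(d_lab_dock)}, require {at(dock), open(d_dock_bay)}
    → {at(dock), key_at(k3,dock), open(d_bay_kitchen), open(d_dock_bay), open(d_lab_dock)}
  through step 2 (move(lab,dock)): drop {at(dock)}, keep {key_at(k3,dock), open(d_bay_kitchen), open(d_dock_bay), open(d_lab_dock)}, require {at(lab), open(d_lab_dock)}
    → {at(lab), key_at(k3,dock), open(d_bay_kitchen), open(d_dock_bay), open(d_lab_dock)}
  through step 1 (unlock(d_lab_dock)): drop {open(d_lab_dock)}, keep {at(lab), key_at(k3,dock), open(d_bay_kitchen), open(d_dock_bay)}, require {have(k3), locked(d_lab_dock)}
    → {at(lab), have(k3), key_at(k3,dock), locked(d_lab_dock), open(d_bay_kitchen), open(d_dock_bay)}

== RESULT ==
["at(lab)", "have(k3)", "key_at(k3,dock)", "locked(d_lab_dock)", "open(d_bay_kitchen)", "open(d_dock_bay)"]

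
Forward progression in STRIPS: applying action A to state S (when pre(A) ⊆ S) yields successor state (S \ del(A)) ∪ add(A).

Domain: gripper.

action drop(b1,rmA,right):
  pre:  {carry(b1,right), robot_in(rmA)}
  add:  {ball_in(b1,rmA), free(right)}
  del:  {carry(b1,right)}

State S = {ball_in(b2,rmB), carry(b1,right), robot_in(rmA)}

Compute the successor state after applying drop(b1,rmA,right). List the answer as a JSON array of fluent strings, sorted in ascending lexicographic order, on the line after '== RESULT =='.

Progress:
  pre ⊆ S: {carry(b1,right), robot_in(rmA)} ⊆ S  — applicable
  S \ del = {ball_in(b2,rmB), robot_in(rmA)}
  ∪ add   = {ball_in(b1,rmA), ball_in(b2,rmB), free(right), robot_in(rmA)}

== RESULT ==
["ball_in(b1,rmA)", "ball_in(b2,rmB)", "free(right)", "robot_in(rmA)"]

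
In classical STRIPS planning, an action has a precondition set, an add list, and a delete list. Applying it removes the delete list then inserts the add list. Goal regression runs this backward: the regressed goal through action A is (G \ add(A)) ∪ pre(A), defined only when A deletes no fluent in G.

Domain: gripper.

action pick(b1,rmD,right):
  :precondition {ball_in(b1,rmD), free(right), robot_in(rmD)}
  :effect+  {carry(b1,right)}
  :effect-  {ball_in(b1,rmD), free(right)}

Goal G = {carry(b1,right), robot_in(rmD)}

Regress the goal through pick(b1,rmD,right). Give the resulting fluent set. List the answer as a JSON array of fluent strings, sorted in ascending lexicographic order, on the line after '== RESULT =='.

Regress:
  G ∩ del = {}  (empty — regression defined)
  G \ add = {carry(b1,right), robot_in(rmD)} \ {carry(b1,right)} = {robot_in(rmD)}
  ∪ pre   = {robot_in(rmD)} ∪ {ball_in(b1,rmD), free(right), robot_in(rmD)}
          = {ball_in(b1,rmD), free(right), robot_in(rmD)}

== RESULT ==
["ball_in(b1,rmD)", "free(right)", "robot_in(rmD)"]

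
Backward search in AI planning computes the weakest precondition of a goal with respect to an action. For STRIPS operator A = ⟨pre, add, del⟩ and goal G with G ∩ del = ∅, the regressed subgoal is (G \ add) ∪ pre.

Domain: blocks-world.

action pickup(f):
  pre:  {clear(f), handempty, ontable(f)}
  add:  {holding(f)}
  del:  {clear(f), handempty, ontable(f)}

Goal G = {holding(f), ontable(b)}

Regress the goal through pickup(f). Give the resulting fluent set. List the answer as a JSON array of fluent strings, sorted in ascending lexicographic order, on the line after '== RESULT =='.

Regress:
  G ∩ del = {}  (empty — regression defined)
  G \ add = {holding(f), ontable(b)} \ {holding(f)} = {ontable(b)}
  ∪ pre   = {ontable(b)} ∪ {clear(f), handempty, ontable(f)}
          = {clear(f), handempty, ontable(b), ontable(f)}

== RESULT ==
["clear(f)", "handempty", "ontable(b)", "ontable(f)"]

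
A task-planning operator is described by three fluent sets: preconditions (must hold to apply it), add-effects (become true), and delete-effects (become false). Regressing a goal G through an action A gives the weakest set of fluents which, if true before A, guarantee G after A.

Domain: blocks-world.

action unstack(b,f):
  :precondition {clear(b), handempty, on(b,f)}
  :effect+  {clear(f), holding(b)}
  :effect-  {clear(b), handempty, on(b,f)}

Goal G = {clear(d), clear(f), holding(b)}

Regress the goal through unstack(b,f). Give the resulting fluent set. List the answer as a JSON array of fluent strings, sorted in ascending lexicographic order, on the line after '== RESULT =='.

Compute (G \ add) ∪ pre:
  G ∩ del = {}  (empty — regression defined)
  G \ add = {clear(d), clear(f), holding(b)} \ {clear(f), holding(b)} = {clear(d)}
  ∪ pre   = {clear(d)} ∪ {clear(b), handempty, on(b,f)}
          = {clear(b), clear(d), handempty, on(b,f)}

== RESULT ==
["clear(b)", "clear(d)", "handempty", "on(b,f)"]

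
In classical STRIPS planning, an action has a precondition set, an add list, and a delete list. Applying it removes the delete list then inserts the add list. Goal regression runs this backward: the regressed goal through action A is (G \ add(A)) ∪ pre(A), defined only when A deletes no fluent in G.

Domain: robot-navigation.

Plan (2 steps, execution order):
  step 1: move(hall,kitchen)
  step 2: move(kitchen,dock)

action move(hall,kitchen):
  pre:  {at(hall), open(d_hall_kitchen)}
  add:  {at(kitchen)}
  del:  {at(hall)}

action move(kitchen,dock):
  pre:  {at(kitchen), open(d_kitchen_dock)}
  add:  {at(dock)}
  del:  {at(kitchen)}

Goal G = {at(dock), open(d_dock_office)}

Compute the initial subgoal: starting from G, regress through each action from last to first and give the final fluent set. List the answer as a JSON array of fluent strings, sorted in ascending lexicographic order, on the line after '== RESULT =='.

Regress step by step:
  through step 2 (move(kitchen,dock)): drop {at(dock)}, keep {open(d_dock_office)}, require {at(kitchen), open(d_kitchen_dock)}
    → {at(kitchen), open(d_dock_office), open(d_kitchen_dock)}
  through step 1 (move(hall,kitchen)): drop {at(kitchen)}, keep {open(d_dock_office), open(d_kitchen_dock)}, require {at(hall), open(d_hall_kitchen)}
    → {at(hall), open(d_dock_office), open(d_hall_kitchen), open(d_kitchen_dock)}

== RESULT ==
["at(hall)", "open(d_dock_office)", "open(d_hall_kitchen)", "open(d_kitchen_dock)"]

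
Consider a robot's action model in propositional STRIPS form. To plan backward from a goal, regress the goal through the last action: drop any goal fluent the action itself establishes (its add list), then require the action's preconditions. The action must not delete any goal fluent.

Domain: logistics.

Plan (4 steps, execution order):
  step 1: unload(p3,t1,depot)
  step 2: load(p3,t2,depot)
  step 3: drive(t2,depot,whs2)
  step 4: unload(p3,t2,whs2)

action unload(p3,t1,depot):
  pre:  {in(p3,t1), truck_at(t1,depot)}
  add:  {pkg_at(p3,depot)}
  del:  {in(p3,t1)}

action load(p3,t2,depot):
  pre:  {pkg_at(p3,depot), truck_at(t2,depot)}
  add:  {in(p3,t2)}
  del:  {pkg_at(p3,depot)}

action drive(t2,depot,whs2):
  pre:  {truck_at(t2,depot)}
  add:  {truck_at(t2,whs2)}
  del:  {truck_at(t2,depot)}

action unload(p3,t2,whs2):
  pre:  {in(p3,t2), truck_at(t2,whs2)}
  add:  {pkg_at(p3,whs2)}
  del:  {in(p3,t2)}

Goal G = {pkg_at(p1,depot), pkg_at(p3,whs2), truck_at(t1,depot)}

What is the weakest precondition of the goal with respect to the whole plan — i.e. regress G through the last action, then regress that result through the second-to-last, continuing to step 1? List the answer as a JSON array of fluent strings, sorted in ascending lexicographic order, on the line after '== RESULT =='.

Regress step by step:
  through step 4 (unload(p3,t2,whs2)): drop {pkg_at(p3,whs2)}, keep {pkg_at(p1,depot), truck_at(t1,depot)}, require {in(p3,t2), truck_at(t2,whs2)}
    → {in(p3,t2), pkg_at(p1,depot), truck_at(t1,depot), truck_at(t2,whs2)}
  through step 3 (drive(t2,depot,whs2)): drop {truck_at(t2,whs2)}, keep {in(p3,t2), pkg_at(p1,depot), truck_at(t1,depot)}, require {truck_at(t2,depot)}
    → {in(p3,t2), pkg_at(p1,depot), truck_at(t1,depot), truck_at(t2,depot)}
  through step 2 (load(p3,t2,depot)): drop {in(p3,t2)}, keep {pkg_at(p1,depot), truck_at(t1,depot), truck_at(t2,depot)}, require {pkg_at(p3,depot), truck_at(t2,depot)}
    → {pkg_at(p1,depot), pkg_at(p3,depot), truck_at(t1,depot), truck_at(t2,depot)}
  through step 1 (unload(p3,t1,depot)): drop {pkg_at(p3,depot)}, keep {pkg_at(p1,depot), truck_at(t1,depot), truck_at(t2,depot)}, require {in(p3,t1), truck_at(t1,depot)}
    → {in(p3,t1), pkg_at(p1,depot), truck_at(t1,depot), truck_at(t2,depot)}

== RESULT ==
["in(p3,t1)", "pkg_at(p1,depot)", "truck_at(t1,depot)", "truck_at(t2,depot)"]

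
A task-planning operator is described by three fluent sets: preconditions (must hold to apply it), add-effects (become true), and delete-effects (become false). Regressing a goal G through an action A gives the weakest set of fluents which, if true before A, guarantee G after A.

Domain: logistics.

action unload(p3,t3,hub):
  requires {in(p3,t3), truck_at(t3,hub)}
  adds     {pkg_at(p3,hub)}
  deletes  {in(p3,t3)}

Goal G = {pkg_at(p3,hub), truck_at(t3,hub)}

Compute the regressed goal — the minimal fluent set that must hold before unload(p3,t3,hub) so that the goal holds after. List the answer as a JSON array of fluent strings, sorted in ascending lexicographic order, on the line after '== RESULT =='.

Compute (G \ add) ∪ pre:
  G ∩ del = {}  (empty — regression defined)
  G \ add = {pkg_at(p3,hub), truck_at(t3,hub)} \ {pkg_at(p3,hub)} = {truck_at(t3,hub)}
  ∪ pre   = {truck_at(t3,hub)} ∪ {in(p3,t3), truck_at(t3,hub)}
          = {in(p3,t3), truck_at(t3,hub)}

== RESULT ==
["in(p3,t3)", "truck_at(t3,hub)"]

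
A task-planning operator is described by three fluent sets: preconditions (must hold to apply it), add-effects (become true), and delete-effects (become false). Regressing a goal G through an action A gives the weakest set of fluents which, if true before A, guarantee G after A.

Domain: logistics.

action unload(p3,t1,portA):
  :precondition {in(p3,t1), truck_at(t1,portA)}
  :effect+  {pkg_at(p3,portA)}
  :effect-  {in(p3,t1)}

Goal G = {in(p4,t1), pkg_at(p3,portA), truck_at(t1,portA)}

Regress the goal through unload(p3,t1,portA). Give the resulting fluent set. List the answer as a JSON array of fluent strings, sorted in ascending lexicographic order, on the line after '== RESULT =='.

Compute (G \ add) ∪ pre:
  G ∩ del = {}  (empty — regression defined)
  G \ add = {in(p4,t1), pkg_at(p3,portA), truck_at(t1,portA)} \ {pkg_at(p3,portA)} = {in(p4,t1), truck_at(t1,portA)}
  ∪ pre   = {in(p4,t1), truck_at(t1,portA)} ∪ {in(p3,t1), truck_at(t1,portA)}
          = {in(p3,t1), in(p4,t1), truck_at(t1,portA)}

== RESULT ==
["in(p3,t1)", "in(p4,t1)", "truck_at(t1,portA)"]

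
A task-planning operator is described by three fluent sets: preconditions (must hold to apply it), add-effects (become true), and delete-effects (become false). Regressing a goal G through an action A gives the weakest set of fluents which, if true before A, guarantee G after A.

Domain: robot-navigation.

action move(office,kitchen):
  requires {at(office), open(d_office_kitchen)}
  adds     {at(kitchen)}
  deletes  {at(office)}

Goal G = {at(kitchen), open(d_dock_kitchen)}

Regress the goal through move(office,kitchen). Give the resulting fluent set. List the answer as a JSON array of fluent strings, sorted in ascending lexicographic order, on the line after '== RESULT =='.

Regress:
  G ∩ del = {}  (empty — regression defined)
  G \ add = {at(kitchen), open(d_dock_kitchen)} \ {at(kitchen)} = {open(d_dock_kitchen)}
  ∪ pre   = {open(d_dock_kitchen)} ∪ {at(office), open(d_office_kitchen)}
          = {at(office), open(d_dock_kitchen), open(d_office_kitchen)}

== RESULT ==
["at(office)", "open(d_dock_kitchen)", "open(d_office_kitchen)"]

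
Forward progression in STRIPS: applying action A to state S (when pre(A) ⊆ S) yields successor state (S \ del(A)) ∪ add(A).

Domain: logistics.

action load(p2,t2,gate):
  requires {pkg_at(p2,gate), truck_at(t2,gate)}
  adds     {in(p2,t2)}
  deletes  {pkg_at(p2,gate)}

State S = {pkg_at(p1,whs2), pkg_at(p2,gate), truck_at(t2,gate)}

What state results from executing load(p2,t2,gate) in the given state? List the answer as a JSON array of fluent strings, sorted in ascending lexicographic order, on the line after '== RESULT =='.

Compute (S \ del) ∪ add:
  pre ⊆ S: {pkg_at(p2,gate), truck_at(t2,gate)} ⊆ S  — applicable
  S \ del = {pkg_at(p1,whs2), truck_at(t2,gate)}
  ∪ add   = {in(p2,t2), pkg_at(p1,whs2), truck_at(t2,gate)}

== RESULT ==
["in(p2,t2)", "pkg_at(p1,whs2)", "truck_at(t2,gate)"]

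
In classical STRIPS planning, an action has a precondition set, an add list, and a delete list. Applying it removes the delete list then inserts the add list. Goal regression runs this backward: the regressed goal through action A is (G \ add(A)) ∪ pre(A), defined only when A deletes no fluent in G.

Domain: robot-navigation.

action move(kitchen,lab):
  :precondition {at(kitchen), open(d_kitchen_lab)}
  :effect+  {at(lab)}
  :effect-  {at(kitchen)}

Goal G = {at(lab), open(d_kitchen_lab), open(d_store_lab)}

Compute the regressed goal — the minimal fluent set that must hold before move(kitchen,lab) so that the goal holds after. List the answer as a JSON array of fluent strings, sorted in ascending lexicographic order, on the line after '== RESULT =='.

Regress:
  G ∩ del = {}  (empty — regression defined)
  G \ add = {at(lab), open(d_kitchen_lab), open(d_store_lab)} \ {at(lab)} = {open(d_kitchen_lab), open(d_store_lab)}
  ∪ pre   = {open(d_kitchen_lab), open(d_store_lab)} ∪ {at(kitchen), open(d_kitchen_lab)}
          = {at(kitchen), open(d_kitchen_lab), open(d_store_lab)}

== RESULT ==
["at(kitchen)", "open(d_kitchen_lab)", "open(d_store_lab)"]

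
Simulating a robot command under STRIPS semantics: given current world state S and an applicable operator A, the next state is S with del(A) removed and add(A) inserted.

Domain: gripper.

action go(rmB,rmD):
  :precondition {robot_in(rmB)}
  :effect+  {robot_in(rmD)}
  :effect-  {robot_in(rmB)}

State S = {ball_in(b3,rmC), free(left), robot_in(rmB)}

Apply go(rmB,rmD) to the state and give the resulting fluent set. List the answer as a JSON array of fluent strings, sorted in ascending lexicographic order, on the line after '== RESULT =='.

Compute (S \ del) ∪ add:
  pre ⊆ S: {robot_in(rmB)} ⊆ S  — applicable
  S \ del = {ball_in(b3,rmC), free(left)}
  ∪ add   = {ball_in(b3,rmC), free(left), robot_in(rmD)}

== RESULT ==
["ball_in(b3,rmC)", "free(left)", "robot_in(rmD)"]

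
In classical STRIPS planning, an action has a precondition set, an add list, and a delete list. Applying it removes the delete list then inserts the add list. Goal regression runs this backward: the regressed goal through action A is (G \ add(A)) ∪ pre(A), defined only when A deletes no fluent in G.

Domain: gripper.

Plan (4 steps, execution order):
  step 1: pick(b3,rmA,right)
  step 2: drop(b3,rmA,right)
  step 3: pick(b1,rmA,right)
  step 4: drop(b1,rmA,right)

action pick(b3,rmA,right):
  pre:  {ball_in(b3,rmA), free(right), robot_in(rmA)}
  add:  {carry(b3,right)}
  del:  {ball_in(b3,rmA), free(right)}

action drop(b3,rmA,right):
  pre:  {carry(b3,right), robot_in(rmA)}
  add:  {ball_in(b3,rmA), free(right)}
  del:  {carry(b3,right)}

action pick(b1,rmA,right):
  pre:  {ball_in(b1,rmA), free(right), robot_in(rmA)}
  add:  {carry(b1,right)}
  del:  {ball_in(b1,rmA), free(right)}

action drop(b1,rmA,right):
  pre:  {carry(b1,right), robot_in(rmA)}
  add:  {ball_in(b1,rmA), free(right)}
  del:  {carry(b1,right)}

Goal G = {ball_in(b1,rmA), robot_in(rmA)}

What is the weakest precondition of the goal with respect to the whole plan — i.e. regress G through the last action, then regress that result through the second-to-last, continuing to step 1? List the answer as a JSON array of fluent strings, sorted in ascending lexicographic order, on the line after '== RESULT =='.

Regress step by step:
  through step 4 (drop(b1,rmA,right)): drop {ball_in(b1,rmA)}, keep {robot_in(rmA)}, require {carry(b1,right), robot_in(rmA)}
    → {carry(b1,right), robot_in(rmA)}
  through step 3 (pick(b1,rmA,right)): drop {carry(b1,right)}, keep {robot_in(rmA)}, require {ball_in(b1,rmA), free(right), robot_in(rmA)}
    → {ball_in(b1,rmA), free(right), robot_in(rmA)}
  through step 2 (drop(b3,rmA,right)): drop {free(right)}, keep {ball_in(b1,rmA), robot_in(rmA)}, require {carry(b3,right), robot_in(rmA)}
    → {ball_in(b1,rmA), carry(b3,right), robot_in(rmA)}
  through step 1 (pick(b3,rmA,right)): drop {carry(b3,right)}, keep {ball_in(b1,rmA), robot_in(rmA)}, require {ball_in(b3,rmA), free(right), robot_in(rmA)}
    → {ball_in(b1,rmA), ball_in(b3,rmA), free(right), robot_in(rmA)}

== RESULT ==
["ball_in(b1,rmA)", "ball_in(b3,rmA)", "free(right)", "robot_in(rmA)"]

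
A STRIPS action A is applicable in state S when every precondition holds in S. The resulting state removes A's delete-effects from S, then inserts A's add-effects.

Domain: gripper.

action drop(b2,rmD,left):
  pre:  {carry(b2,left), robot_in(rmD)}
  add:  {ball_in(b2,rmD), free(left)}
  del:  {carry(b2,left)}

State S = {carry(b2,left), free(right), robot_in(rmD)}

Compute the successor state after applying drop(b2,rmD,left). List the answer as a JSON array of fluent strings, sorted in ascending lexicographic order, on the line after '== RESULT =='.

Compute (S \ del) ∪ add:
  pre ⊆ S: {carry(b2,left), robot_in(rmD)} ⊆ S  — applicable
  S \ del = {free(right), robot_in(rmD)}
  ∪ add   = {ball_in(b2,rmD), free(left), free(right), robot_in(rmD)}

== RESULT ==
["ball_in(b2,rmD)", "free(left)", "free(right)", "robot_in(rmD)"]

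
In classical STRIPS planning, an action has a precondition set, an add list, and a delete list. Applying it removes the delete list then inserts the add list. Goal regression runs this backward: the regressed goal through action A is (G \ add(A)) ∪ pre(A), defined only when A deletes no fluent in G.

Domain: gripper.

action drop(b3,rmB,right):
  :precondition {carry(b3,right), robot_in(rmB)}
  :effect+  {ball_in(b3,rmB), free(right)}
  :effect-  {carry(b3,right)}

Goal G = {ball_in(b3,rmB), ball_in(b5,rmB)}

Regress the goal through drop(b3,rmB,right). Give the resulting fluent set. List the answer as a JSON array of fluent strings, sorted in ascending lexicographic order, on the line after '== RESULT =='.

Compute (G \ add) ∪ pre:
  G ∩ del = {}  (empty — regression defined)
  G \ add = {ball_in(b3,rmB), ball_in(b5,rmB)} \ {ball_in(b3,rmB), free(right)} = {ball_in(b5,rmB)}
  ∪ pre   = {ball_in(b5,rmB)} ∪ {carry(b3,right), robot_in(rmB)}
          = {ball_in(b5,rmB), carry(b3,right), robot_in(rmB)}

== RESULT ==
["ball_in(b5,rmB)", "carry(b3,right)", "robot_in(rmB)"]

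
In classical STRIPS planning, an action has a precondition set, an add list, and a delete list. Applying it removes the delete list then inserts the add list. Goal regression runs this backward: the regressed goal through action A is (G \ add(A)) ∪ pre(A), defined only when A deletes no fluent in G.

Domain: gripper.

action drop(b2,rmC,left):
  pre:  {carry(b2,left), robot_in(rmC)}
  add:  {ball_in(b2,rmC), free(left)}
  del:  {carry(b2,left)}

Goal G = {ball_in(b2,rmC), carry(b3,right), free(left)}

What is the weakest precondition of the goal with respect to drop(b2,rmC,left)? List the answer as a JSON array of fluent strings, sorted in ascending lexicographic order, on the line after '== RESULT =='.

Compute (G \ add) ∪ pre:
  G ∩ del = {}  (empty — regression defined)
  G \ add = {ball_in(b2,rmC), carry(b3,right), free(left)} \ {ball_in(b2,rmC), free(left)} = {carry(b3,right)}
  ∪ pre   = {carry(b3,right)} ∪ {carry(b2,left), robot_in(rmC)}
          = {carry(b2,left), carry(b3,right), robot_in(rmC)}

== RESULT ==
["carry(b2,left)", "carry(b3,right)", "robot_in(rmC)"]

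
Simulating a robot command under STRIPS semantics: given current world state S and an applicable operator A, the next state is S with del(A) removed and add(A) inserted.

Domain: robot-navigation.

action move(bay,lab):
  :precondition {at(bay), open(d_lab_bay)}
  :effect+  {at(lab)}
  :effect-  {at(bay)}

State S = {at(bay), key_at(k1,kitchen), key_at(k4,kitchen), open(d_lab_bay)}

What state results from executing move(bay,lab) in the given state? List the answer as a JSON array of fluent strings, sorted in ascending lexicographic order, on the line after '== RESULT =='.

Progress:
  pre ⊆ S: {at(bay), open(d_lab_bay)} ⊆ S  — applicable
  S \ del = {key_at(k1,kitchen), key_at(k4,kitchen), open(d_lab_bay)}
  ∪ add   = {at(lab), key_at(k1,kitchen), key_at(k4,kitchen), open(d_lab_bay)}

== RESULT ==
["at(lab)", "key_at(k1,kitchen)", "key_at(k4,kitchen)", "open(d_lab_bay)"]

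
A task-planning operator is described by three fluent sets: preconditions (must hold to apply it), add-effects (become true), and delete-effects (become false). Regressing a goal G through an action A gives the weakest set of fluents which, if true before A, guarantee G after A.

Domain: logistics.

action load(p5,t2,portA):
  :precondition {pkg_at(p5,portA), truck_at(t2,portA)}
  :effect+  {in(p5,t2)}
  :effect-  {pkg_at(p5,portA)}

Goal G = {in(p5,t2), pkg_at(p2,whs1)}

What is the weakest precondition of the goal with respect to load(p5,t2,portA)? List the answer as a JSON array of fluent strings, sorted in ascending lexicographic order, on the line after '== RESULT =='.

Regress:
  G ∩ del = {}  (empty — regression defined)
  G \ add = {in(p5,t2), pkg_at(p2,whs1)} \ {in(p5,t2)} = {pkg_at(p2,whs1)}
  ∪ pre   = {pkg_at(p2,whs1)} ∪ {pkg_at(p5,portA), truck_at(t2,portA)}
          = {pkg_at(p2,whs1), pkg_at(p5,portA), truck_at(t2,portA)}

== RESULT ==
["pkg_at(p2,whs1)", "pkg_at(p5,portA)", "truck_at(t2,portA)"]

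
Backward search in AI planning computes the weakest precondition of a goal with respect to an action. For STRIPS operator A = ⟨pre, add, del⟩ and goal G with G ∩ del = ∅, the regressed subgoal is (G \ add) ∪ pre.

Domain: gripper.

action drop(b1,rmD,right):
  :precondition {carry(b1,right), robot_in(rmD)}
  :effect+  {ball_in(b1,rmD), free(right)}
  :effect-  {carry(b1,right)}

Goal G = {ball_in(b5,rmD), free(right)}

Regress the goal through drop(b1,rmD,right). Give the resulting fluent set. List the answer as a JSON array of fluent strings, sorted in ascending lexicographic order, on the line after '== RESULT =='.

Compute (G \ add) ∪ pre:
  G ∩ del = {}  (empty — regression defined)
  G \ add = {ball_in(b5,rmD), free(right)} \ {ball_in(b1,rmD), free(right)} = {ball_in(b5,rmD)}
  ∪ pre   = {ball_in(b5,rmD)} ∪ {carry(b1,right), robot_in(rmD)}
          = {ball_in(b5,rmD), carry(b1,right), robot_in(rmD)}

== RESULT ==
["ball_in(b5,rmD)", "carry(b1,right)", "robot_in(rmD)"]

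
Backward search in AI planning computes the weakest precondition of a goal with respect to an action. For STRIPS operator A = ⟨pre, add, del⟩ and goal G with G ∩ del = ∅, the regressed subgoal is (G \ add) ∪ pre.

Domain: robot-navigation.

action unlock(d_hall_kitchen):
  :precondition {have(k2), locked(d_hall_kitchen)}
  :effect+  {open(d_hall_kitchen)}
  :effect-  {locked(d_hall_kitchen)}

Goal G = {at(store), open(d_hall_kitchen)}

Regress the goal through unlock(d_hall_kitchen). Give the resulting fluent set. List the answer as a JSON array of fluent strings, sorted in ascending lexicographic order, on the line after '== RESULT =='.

Compute (G \ add) ∪ pre:
  G ∩ del = {}  (empty — regression defined)
  G \ add = {at(store), open(d_hall_kitchen)} \ {open(d_hall_kitchen)} = {at(store)}
  ∪ pre   = {at(store)} ∪ {have(k2), locked(d_hall_kitchen)}
          = {at(store), have(k2), locked(d_hall_kitchen)}

== RESULT ==
["at(store)", "have(k2)", "locked(d_hall_kitchen)"]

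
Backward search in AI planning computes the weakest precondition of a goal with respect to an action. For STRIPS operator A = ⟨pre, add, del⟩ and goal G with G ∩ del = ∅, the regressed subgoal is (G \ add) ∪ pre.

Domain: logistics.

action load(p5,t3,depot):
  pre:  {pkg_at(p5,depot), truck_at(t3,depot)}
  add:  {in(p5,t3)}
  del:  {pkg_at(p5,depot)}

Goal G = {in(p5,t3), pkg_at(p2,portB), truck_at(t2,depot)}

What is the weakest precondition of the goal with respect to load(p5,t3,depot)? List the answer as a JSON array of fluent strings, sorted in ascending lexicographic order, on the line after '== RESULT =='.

Compute (G \ add) ∪ pre:
  G ∩ del = {}  (empty — regression defined)
  G \ add = {in(p5,t3), pkg_at(p2,portB), truck_at(t2,depot)} \ {in(p5,t3)} = {pkg_at(p2,portB), truck_at(t2,depot)}
  ∪ pre   = {pkg_at(p2,portB), truck_at(t2,depot)} ∪ {pkg_at(p5,depot), truck_at(t3,depot)}
          = {pkg_at(p2,portB), pkg_at(p5,depot), truck_at(t2,depot), truck_at(t3,depot)}

== RESULT ==
["pkg_at(p2,portB)", "pkg_at(p5,depot)", "truck_at(t2,depot)", "truck_at(t3,depot)"]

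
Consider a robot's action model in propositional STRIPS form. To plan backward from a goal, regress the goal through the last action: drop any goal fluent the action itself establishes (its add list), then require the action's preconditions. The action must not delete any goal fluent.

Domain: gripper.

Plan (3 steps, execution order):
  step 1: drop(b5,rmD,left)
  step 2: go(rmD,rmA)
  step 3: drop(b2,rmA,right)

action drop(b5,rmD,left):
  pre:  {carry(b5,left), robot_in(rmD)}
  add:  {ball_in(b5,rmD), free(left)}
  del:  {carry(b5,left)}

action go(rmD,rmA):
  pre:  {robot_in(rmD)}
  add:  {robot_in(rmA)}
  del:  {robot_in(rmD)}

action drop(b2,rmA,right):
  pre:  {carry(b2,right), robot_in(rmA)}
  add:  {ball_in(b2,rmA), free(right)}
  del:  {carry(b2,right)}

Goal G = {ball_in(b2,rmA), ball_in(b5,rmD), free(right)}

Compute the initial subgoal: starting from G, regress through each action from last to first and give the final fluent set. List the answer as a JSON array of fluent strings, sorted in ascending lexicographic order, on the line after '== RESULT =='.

Work backward from the goal:
  through step 3 (drop(b2,rmA,right)): drop {ball_in(b2,rmA), free(right)}, keep {ball_in(b5,rmD)}, require {carry(b2,right), robot_in(rmA)}
    → {ball_in(b5,rmD), carry(b2,right), robot_in(rmA)}
  through step 2 (go(rmD,rmA)): drop {robot_in(rmA)}, keep {ball_in(b5,rmD), carry(b2,right)}, require {robot_in(rmD)}
    → {ball_in(b5,rmD), carry(b2,right), robot_in(rmD)}
  through step 1 (drop(b5,rmD,left)): drop {ball_in(b5,rmD)}, keep {carry(b2,right), robot_in(rmD)}, require {carry(b5,left), robot_in(rmD)}
    → {carry(b2,right), carry(b5,left), robot_in(rmD)}

== RESULT ==
["carry(b2,right)", "carry(b5,left)", "robot_in(rmD)"]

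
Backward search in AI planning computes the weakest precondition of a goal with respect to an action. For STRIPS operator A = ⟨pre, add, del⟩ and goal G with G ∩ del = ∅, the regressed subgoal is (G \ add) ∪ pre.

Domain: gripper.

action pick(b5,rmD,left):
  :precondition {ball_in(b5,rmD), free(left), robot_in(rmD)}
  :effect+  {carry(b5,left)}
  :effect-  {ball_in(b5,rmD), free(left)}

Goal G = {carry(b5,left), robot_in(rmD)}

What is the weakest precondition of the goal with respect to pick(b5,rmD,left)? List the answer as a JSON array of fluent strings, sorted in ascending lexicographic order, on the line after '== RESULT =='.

Regress:
  G ∩ del = {}  (empty — regression defined)
  G \ add = {carry(b5,left), robot_in(rmD)} \ {carry(b5,left)} = {robot_in(rmD)}
  ∪ pre   = {robot_in(rmD)} ∪ {ball_in(b5,rmD), free(left), robot_in(rmD)}
          = {ball_in(b5,rmD), free(left), robot_in(rmD)}

== RESULT ==
["ball_in(b5,rmD)", "free(left)", "robot_in(rmD)"]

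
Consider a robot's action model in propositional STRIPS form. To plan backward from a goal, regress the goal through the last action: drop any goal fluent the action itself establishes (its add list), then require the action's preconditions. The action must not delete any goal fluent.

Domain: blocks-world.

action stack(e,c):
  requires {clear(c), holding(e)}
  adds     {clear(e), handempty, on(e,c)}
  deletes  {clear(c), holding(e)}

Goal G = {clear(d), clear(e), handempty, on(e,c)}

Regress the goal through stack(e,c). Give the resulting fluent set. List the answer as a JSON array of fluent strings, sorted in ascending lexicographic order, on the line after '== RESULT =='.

Regress:
  G ∩ del = {}  (empty — regression defined)
  G \ add = {clear(d), clear(e), handempty, on(e,c)} \ {clear(e), handempty, on(e,c)} = {clear(d)}
  ∪ pre   = {clear(d)} ∪ {clear(c), holding(e)}
          = {clear(c), clear(d), holding(e)}

== RESULT ==
["clear(c)", "clear(d)", "holding(e)"]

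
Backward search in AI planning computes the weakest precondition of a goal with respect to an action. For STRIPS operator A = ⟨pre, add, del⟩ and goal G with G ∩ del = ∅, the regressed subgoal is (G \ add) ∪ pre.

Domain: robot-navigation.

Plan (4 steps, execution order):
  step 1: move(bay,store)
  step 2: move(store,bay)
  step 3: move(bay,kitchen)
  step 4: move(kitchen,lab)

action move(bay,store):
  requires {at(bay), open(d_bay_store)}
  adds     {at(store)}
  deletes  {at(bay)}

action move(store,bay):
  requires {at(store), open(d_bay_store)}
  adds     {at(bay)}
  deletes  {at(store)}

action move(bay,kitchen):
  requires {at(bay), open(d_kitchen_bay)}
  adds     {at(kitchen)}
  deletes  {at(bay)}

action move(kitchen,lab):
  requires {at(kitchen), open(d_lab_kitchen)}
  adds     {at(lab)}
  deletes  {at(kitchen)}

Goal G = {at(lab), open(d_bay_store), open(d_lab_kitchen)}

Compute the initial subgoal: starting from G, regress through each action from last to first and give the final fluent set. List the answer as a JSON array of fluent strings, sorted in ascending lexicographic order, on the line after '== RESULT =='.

Regress step by step:
  through step 4 (move(kitchen,lab)): drop {at(lab)}, keep {open(d_bay_store), open(d_lab_kitchen)}, require {at(kitchen), open(d_lab_kitchen)}
    → {at(kitchen), open(d_bay_store), open(d_lab_kitchen)}
  through step 3 (move(bay,kitchen)): drop {at(kitchen)}, keep {open(d_bay_store), open(d_lab_kitchen)}, require {at(bay), open(d_kitchen_bay)}
    → {at(bay), open(d_bay_store), open(d_kitchen_bay), open(d_lab_kitchen)}
  through step 2 (move(store,bay)): drop {at(bay)}, keep {open(d_bay_store), open(d_kitchen_bay), open(d_lab_kitchen)}, require {at(store), open(d_bay_store)}
    → {at(store), open(d_bay_store), open(d_kitchen_bay), open(d_lab_kitchen)}
  through step 1 (move(bay,store)): drop {at(store)}, keep {open(d_bay_store), open(d_kitchen_bay), open(d_lab_kitchen)}, require {at(bay), open(d_bay_store)}
    → {at(bay), open(d_bay_store), open(d_kitchen_bay), open(d_lab_kitchen)}

== RESULT ==
["at(bay)", "open(d_bay_store)", "open(d_kitchen_bay)", "open(d_lab_kitchen)"]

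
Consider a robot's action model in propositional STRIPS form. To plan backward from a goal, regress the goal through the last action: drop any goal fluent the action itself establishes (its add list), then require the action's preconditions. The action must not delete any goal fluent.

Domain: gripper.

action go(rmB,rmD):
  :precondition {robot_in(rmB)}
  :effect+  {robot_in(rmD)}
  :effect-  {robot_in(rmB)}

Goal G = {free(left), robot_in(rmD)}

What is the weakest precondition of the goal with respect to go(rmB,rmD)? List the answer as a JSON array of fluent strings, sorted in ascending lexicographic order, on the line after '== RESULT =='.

Compute (G \ add) ∪ pre:
  G ∩ del = {}  (empty — regression defined)
  G \ add = {free(left), robot_in(rmD)} \ {robot_in(rmD)} = {free(left)}
  ∪ pre   = {free(left)} ∪ {robot_in(rmB)}
          = {free(left), robot_in(rmB)}

== RESULT ==
["free(left)", "robot_in(rmB)"]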